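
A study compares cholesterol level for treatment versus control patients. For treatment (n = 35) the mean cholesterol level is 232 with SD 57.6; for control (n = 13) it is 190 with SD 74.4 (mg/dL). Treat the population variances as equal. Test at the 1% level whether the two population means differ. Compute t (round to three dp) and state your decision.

Let group 1 = treatment, group 2 = control. H0: μ_1 = μ_2; H1: μ_1 ≠ μ_2 (two-sample pooled-variance t-test, two-sided).
s_p² = [(35−1)·57.6² + (13−1)·74.4²]/(35+13−2) = 3896.26
t = (232 − 190)/√[3896.26·(1/35 + 1/13)] = 2.072
df = n₁ + n₂ − 2 = 46
Two-sided p-value ≈ 0.044
Since p ≈ 0.044 > α = 0.01, fail to reject H0; the data do not provide sufficient evidence against H0.

t = 2.072; fail to reject H0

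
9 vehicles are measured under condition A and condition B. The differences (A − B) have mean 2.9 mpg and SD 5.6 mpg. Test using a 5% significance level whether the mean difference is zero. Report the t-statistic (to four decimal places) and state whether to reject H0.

H0: μ_d = 0; H1: μ_d ≠ 0 (paired t-test on the differences, two-sided).
t = d̄/(s_d/√n) = 2.9/(5.6/√9) = 1.5536
df = n − 1 = 8
Two-sided p-value ≈ 0.1589
Since p ≈ 0.1589 > α = 0.05, fail to reject H0; the data do not provide sufficient evidence against H0.

t = 1.5536; fail to reject H0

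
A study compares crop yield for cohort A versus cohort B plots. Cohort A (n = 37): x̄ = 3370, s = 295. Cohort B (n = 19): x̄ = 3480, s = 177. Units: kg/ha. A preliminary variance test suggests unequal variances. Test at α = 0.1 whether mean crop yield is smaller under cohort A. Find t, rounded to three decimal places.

Let group 1 = cohort A, group 2 = cohort B. H0: μ_1 = μ_2; H1: μ_1 < μ_2 (Welch's two-sample t-test, left-tailed).
t = (x̄_1 − x̄_2)/√(s_1²/n_1 + s_2²/n_2) = (3370 − 3480)/√(295²/37 + 177²/19) = -1.739
Welch–Satterthwaite df ≈ 52.53
p-value = P(T ≤ -1.739) ≈ 0.044
Since p ≈ 0.044 < α = 0.1, reject H0; the data support H1.

-1.739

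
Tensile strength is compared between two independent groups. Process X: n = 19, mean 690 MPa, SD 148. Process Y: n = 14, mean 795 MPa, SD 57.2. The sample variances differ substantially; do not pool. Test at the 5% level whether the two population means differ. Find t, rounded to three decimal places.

Let group 1 = process X, group 2 = process Y. H0: μ_1 = μ_2; H1: μ_1 ≠ μ_2 (Welch's two-sample t-test, two-sided).
t = (x̄_1 − x̄_2)/√(s_1²/n_1 + s_2²/n_2) = (690 − 795)/√(148²/19 + 57.2²/14) = -2.820
Welch–Satterthwaite df ≈ 24.64
Two-sided p-value ≈ 0.009
Since p ≈ 0.009 < α = 0.05, reject H0; the evidence is statistically significant.

-2.820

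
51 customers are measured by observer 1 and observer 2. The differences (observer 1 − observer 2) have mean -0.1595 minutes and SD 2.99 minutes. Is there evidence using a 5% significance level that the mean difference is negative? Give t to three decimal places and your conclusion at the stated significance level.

t = -0.381; fail to reject H0

H0: μ_d = 0; H1: μ_d < 0 (paired t-test on the differences, left-tailed).
t = d̄/(s_d/√n) = -0.1595/(2.99/√51) = -0.381
df = n − 1 = 50
p-value = P(T ≤ -0.381) ≈ 0.3524
Since p ≈ 0.3524 > α = 0.05, fail to reject H0; the evidence is not statistically significant.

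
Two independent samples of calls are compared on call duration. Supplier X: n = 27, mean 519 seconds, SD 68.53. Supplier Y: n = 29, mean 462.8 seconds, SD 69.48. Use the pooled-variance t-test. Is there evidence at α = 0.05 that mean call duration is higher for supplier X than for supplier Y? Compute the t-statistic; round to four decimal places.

3.0445

Let group 1 = supplier X, group 2 = supplier Y. H0: μ_1 = μ_2; H1: μ_1 > μ_2 (two-sample pooled-variance t-test, right-tailed).
s_p² = [(27−1)·68.53² + (29−1)·69.48²]/(27+29−2) = 4764.34
t = (519 − 462.8)/√[4764.34·(1/27 + 1/29)] = 3.0445
df = n₁ + n₂ − 2 = 54
p-value = P(T ≥ 3.0445) ≈ 0.002
Since p ≈ 0.002 < α = 0.05, reject H0; the evidence is statistically significant.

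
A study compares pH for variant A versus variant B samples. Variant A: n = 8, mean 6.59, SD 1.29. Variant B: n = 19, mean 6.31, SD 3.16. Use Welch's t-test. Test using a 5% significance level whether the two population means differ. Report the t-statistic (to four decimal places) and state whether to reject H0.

t = 0.3269; fail to reject H0

Let group 1 = variant A, group 2 = variant B. H0: μ_1 = μ_2; H1: μ_1 ≠ μ_2 (Welch's two-sample t-test, two-sided).
t = (x̄_1 − x̄_2)/√(s_1²/n_1 + s_2²/n_2) = (6.59 − 6.31)/√(1.29²/8 + 3.16²/19) = 0.3269
Welch–Satterthwaite df ≈ 25.00
Two-sided p-value ≈ 0.746
Since p ≈ 0.746 > α = 0.05, fail to reject H0; the evidence is not statistically significant.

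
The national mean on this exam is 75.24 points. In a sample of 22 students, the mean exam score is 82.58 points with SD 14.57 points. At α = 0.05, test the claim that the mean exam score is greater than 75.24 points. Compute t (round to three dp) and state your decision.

t = 2.363; reject H0

H0: μ = 75.24; H1: μ > 75.24 (one-sample t-test, right-tailed).
t = (x̄ − μ₀)/(s/√n) = (82.58 − 75.24)/(14.57/√22) = 2.363
df = n − 1 = 21
p-value = P(T ≥ 2.363) ≈ 0.014
Since p ≈ 0.014 < α = 0.05, reject H0; the data support H1.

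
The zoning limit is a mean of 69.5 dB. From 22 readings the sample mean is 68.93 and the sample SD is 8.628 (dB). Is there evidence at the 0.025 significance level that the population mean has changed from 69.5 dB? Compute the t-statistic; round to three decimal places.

H0: μ = 69.5; H1: μ ≠ 69.5 (one-sample t-test, two-sided).
t = (x̄ − μ₀)/(s/√n) = (68.93 − 69.5)/(8.628/√22) = -0.310
df = n − 1 = 21
Two-sided p-value ≈ 0.7597
Since p ≈ 0.7597 > α = 0.025, fail to reject H0; the data do not provide sufficient evidence against H0.

-0.310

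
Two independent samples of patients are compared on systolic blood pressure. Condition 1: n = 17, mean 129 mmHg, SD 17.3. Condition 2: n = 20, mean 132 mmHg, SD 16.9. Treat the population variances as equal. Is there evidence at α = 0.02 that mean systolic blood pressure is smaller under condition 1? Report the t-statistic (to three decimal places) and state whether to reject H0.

t = -0.532; fail to reject H0

Let group 1 = condition 1, group 2 = condition 2. H0: μ_1 = μ_2; H1: μ_1 < μ_2 (two-sample pooled-variance t-test, left-tailed).
s_p² = [(17−1)·17.3² + (20−1)·16.9²]/(17+20−2) = 291.864
t = (129 − 132)/√[291.864·(1/17 + 1/20)] = -0.532
df = n₁ + n₂ − 2 = 35
p-value = P(T ≤ -0.532) ≈ 0.299
Since p ≈ 0.299 > α = 0.02, fail to reject H0; the evidence is not statistically significant.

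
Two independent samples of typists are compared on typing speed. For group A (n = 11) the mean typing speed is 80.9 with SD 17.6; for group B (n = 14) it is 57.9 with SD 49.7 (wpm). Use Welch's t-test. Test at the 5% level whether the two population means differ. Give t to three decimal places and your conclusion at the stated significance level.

Let group 1 = group A, group 2 = group B. H0: μ_1 = μ_2; H1: μ_1 ≠ μ_2 (Welch's two-sample t-test, two-sided).
t = (x̄_1 − x̄_2)/√(s_1²/n_1 + s_2²/n_2) = (80.9 − 57.9)/√(17.6²/11 + 49.7²/14) = 1.608
Welch–Satterthwaite df ≈ 16.92
Two-sided p-value ≈ 0.1263
Since p ≈ 0.1263 > α = 0.05, fail to reject H0; the data do not provide sufficient evidence against H0.

t = 1.608; fail to reject H0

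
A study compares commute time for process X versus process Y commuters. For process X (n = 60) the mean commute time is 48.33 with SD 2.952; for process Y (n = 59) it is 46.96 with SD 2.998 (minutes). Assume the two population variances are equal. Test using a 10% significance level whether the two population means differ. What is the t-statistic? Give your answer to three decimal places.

2.512

Let group 1 = process X, group 2 = process Y. H0: μ_1 = μ_2; H1: μ_1 ≠ μ_2 (two-sample pooled-variance t-test, two-sided).
s_p² = [(60−1)·2.952² + (59−1)·2.998²]/(60+59−2) = 8.84998
t = (48.33 − 46.96)/√[8.84998·(1/60 + 1/59)] = 2.512
df = n₁ + n₂ − 2 = 117
Two-sided p-value ≈ 0.013
Since p ≈ 0.013 < α = 0.1, reject H0; the data support H1.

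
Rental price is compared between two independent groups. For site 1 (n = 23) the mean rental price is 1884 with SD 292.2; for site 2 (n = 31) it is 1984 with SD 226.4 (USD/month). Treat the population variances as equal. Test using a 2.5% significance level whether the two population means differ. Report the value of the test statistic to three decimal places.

Let group 1 = site 1, group 2 = site 2. H0: μ_1 = μ_2; H1: μ_1 ≠ μ_2 (two-sample pooled-variance t-test, two-sided).
s_p² = [(23−1)·292.2² + (31−1)·226.4²]/(23+31−2) = 65694
t = (1884 − 1984)/√[65694·(1/23 + 1/31)] = -1.418
df = n₁ + n₂ − 2 = 52
Two-sided p-value ≈ 0.1622
Since p ≈ 0.1622 > α = 0.025, fail to reject H0; the data do not provide sufficient evidence against H0.

-1.418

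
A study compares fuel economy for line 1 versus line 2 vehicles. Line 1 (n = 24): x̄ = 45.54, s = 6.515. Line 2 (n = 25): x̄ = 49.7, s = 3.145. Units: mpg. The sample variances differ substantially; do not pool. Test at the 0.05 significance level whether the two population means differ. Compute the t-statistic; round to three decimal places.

Let group 1 = line 1, group 2 = line 2. H0: μ_1 = μ_2; H1: μ_1 ≠ μ_2 (Welch's two-sample t-test, two-sided).
t = (x̄_1 − x̄_2)/√(s_1²/n_1 + s_2²/n_2) = (45.54 − 49.7)/√(6.515²/24 + 3.145²/25) = -2.828
Welch–Satterthwaite df ≈ 32.87
Two-sided p-value ≈ 0.008
Since p ≈ 0.008 < α = 0.05, reject H0; the evidence is statistically significant.

-2.828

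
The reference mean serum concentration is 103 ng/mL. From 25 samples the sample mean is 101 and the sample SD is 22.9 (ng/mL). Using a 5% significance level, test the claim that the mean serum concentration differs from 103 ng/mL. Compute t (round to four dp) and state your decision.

H0: μ = 103; H1: μ ≠ 103 (one-sample t-test, two-sided).
t = (x̄ − μ₀)/(s/√n) = (101 − 103)/(22.9/√25) = -0.4367
df = n − 1 = 24
Two-sided p-value ≈ 0.666
Since p ≈ 0.666 > α = 0.05, fail to reject H0; the data do not provide sufficient evidence against H0.

t = -0.4367; fail to reject H0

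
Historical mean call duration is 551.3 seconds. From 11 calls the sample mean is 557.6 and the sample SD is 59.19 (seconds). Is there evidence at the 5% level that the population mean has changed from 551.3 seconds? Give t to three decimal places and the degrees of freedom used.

H0: μ = 551.3; H1: μ ≠ 551.3 (one-sample t-test, two-sided).
t = (x̄ − μ₀)/(s/√n) = (557.6 − 551.3)/(59.19/√11) = 0.353
df = n − 1 = 10
Two-sided p-value ≈ 0.7314
Since p ≈ 0.7314 > α = 0.05, fail to reject H0; the data do not provide sufficient evidence against H0.

t = 0.353, df = 10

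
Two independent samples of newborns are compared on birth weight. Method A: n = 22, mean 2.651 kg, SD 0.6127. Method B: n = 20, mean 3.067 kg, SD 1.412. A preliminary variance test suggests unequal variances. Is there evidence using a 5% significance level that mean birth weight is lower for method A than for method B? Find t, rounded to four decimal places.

Let group 1 = method A, group 2 = method B. H0: μ_1 = μ_2; H1: μ_1 < μ_2 (Welch's two-sample t-test, left-tailed).
t = (x̄_1 − x̄_2)/√(s_1²/n_1 + s_2²/n_2) = (2.651 − 3.067)/√(0.6127²/22 + 1.412²/20) = -1.2175
Welch–Satterthwaite df ≈ 25.39
p-value = P(T ≤ -1.2175) ≈ 0.117
Since p ≈ 0.117 > α = 0.05, fail to reject H0; the evidence is not statistically significant.

-1.2175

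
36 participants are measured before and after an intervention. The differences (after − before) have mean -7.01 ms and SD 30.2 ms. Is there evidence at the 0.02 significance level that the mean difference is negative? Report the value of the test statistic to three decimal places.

-1.393

H0: μ_d = 0; H1: μ_d < 0 (paired t-test on the differences, left-tailed).
t = d̄/(s_d/√n) = -7.01/(30.2/√36) = -1.393
df = n − 1 = 35
p-value = P(T ≤ -1.393) ≈ 0.0862
Since p ≈ 0.0862 > α = 0.02, fail to reject H0; the data do not provide sufficient evidence against H0.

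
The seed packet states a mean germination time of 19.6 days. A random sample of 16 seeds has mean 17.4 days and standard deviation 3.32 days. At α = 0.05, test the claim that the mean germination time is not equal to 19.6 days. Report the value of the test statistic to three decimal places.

-2.651

H0: μ = 19.6; H1: μ ≠ 19.6 (one-sample t-test, two-sided).
t = (x̄ − μ₀)/(s/√n) = (17.4 − 19.6)/(3.32/√16) = -2.651
df = n − 1 = 15
Two-sided p-value ≈ 0.018
Since p ≈ 0.018 < α = 0.05, reject H0; the evidence is statistically significant.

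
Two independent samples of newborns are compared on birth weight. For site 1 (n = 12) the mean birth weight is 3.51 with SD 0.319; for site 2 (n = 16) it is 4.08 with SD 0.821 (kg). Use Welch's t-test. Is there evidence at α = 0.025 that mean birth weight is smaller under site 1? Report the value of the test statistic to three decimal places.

-2.534

Let group 1 = site 1, group 2 = site 2. H0: μ_1 = μ_2; H1: μ_1 < μ_2 (Welch's two-sample t-test, left-tailed).
t = (x̄_1 − x̄_2)/√(s_1²/n_1 + s_2²/n_2) = (3.51 − 4.08)/√(0.319²/12 + 0.821²/16) = -2.534
Welch–Satterthwaite df ≈ 20.51
p-value = P(T ≤ -2.534) ≈ 0.0098
Since p ≈ 0.0098 < α = 0.025, reject H0; the data support H1.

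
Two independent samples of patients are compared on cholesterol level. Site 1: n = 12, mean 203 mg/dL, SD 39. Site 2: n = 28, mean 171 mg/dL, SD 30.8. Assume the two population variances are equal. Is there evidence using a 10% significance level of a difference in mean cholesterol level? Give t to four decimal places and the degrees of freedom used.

t = 2.7783, df = 38

Let group 1 = site 1, group 2 = site 2. H0: μ_1 = μ_2; H1: μ_1 ≠ μ_2 (two-sample pooled-variance t-test, two-sided).
s_p² = [(12−1)·39² + (28−1)·30.8²]/(12+28−2) = 1114.32
t = (203 − 171)/√[1114.32·(1/12 + 1/28)] = 2.7783
df = n₁ + n₂ − 2 = 38
Two-sided p-value ≈ 0.008
Since p ≈ 0.008 < α = 0.1, reject H0; the data support H1.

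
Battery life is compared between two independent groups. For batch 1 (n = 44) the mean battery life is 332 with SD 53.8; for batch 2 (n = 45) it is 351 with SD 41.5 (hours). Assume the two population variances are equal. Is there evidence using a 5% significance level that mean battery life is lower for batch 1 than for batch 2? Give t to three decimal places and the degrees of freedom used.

Let group 1 = batch 1, group 2 = batch 2. H0: μ_1 = μ_2; H1: μ_1 < μ_2 (two-sample pooled-variance t-test, left-tailed).
s_p² = [(44−1)·53.8² + (45−1)·41.5²]/(44+45−2) = 2301.61
t = (332 − 351)/√[2301.61·(1/44 + 1/45)] = -1.868
df = n₁ + n₂ − 2 = 87
p-value = P(T ≤ -1.868) ≈ 0.0326
Since p ≈ 0.0326 < α = 0.05, reject H0; the data support H1.

t = -1.868, df = 87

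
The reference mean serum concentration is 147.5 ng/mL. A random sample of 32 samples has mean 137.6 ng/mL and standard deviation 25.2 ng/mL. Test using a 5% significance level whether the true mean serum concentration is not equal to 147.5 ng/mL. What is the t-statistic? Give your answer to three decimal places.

H0: μ = 147.5; H1: μ ≠ 147.5 (one-sample t-test, two-sided).
t = (x̄ − μ₀)/(s/√n) = (137.6 − 147.5)/(25.2/√32) = -2.222
df = n − 1 = 31
Two-sided p-value ≈ 0.0337
Since p ≈ 0.0337 < α = 0.05, reject H0; the evidence is statistically significant.

-2.222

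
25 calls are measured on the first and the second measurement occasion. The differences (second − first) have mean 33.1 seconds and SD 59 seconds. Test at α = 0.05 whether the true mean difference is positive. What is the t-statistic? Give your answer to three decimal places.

H0: μ_d = 0; H1: μ_d > 0 (paired t-test on the differences, right-tailed).
t = d̄/(s_d/√n) = 33.1/(59/√25) = 2.805
df = n − 1 = 24
p-value = P(T ≥ 2.805) ≈ 0.0049
Since p ≈ 0.0049 < α = 0.05, reject H0; the evidence is statistically significant.

2.805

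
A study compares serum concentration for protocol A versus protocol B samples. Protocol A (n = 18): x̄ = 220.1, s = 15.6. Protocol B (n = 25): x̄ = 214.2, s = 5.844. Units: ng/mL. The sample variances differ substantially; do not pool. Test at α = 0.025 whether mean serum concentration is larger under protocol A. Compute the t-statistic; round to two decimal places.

Let group 1 = protocol A, group 2 = protocol B. H0: μ_1 = μ_2; H1: μ_1 > μ_2 (Welch's two-sample t-test, right-tailed).
t = (x̄_1 − x̄_2)/√(s_1²/n_1 + s_2²/n_2) = (220.1 − 214.2)/√(15.6²/18 + 5.844²/25) = 1.53
Welch–Satterthwaite df ≈ 20.46
p-value = P(T ≥ 1.53) ≈ 0.0708
Since p ≈ 0.0708 > α = 0.025, fail to reject H0; the evidence is not statistically significant.

1.53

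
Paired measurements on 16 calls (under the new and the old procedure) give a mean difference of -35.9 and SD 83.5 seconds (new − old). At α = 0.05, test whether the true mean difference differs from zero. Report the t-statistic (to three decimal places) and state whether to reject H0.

t = -1.720; fail to reject H0

H0: μ_d = 0; H1: μ_d ≠ 0 (paired t-test on the differences, two-sided).
t = d̄/(s_d/√n) = -35.9/(83.5/√16) = -1.720
df = n − 1 = 15
Two-sided p-value ≈ 0.1060
Since p ≈ 0.1060 > α = 0.05, fail to reject H0; the data do not provide sufficient evidence against H0.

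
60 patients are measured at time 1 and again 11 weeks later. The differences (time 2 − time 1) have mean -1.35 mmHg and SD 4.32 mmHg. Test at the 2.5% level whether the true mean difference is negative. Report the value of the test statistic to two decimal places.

-2.42

H0: μ_d = 0; H1: μ_d < 0 (paired t-test on the differences, left-tailed).
t = d̄/(s_d/√n) = -1.35/(4.32/√60) = -2.42
df = n − 1 = 59
p-value = P(T ≤ -2.42) ≈ 0.0093
Since p ≈ 0.0093 < α = 0.025, reject H0; the evidence is statistically significant.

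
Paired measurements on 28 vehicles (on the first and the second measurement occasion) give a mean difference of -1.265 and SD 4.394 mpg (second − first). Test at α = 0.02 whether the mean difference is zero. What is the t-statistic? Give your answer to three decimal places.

-1.523

H0: μ_d = 0; H1: μ_d ≠ 0 (paired t-test on the differences, two-sided).
t = d̄/(s_d/√n) = -1.265/(4.394/√28) = -1.523
df = n − 1 = 27
Two-sided p-value ≈ 0.139
Since p ≈ 0.139 > α = 0.02, fail to reject H0; the data do not provide sufficient evidence against H0.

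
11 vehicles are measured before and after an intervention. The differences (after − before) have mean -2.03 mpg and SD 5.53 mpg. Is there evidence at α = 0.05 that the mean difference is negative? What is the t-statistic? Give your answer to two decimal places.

-1.22

H0: μ_d = 0; H1: μ_d < 0 (paired t-test on the differences, left-tailed).
t = d̄/(s_d/√n) = -2.03/(5.53/√11) = -1.22
df = n − 1 = 10
p-value = P(T ≤ -1.22) ≈ 0.1257
Since p ≈ 0.1257 > α = 0.05, fail to reject H0; the evidence is not statistically significant.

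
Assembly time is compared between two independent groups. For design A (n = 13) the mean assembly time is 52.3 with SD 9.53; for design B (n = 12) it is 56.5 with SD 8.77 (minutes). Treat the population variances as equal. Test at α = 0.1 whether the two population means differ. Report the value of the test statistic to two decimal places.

-1.14

Let group 1 = design A, group 2 = design B. H0: μ_1 = μ_2; H1: μ_1 ≠ μ_2 (two-sample pooled-variance t-test, two-sided).
s_p² = [(13−1)·9.53² + (12−1)·8.77²]/(13+12−2) = 84.1692
t = (52.3 − 56.5)/√[84.1692·(1/13 + 1/12)] = -1.14
df = n₁ + n₂ − 2 = 23
Two-sided p-value ≈ 0.2646
Since p ≈ 0.2646 > α = 0.1, fail to reject H0; the evidence is not statistically significant.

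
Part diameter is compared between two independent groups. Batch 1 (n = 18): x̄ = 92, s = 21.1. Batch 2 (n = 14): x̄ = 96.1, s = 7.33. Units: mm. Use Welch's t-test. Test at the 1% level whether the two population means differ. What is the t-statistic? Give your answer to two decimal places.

Let group 1 = batch 1, group 2 = batch 2. H0: μ_1 = μ_2; H1: μ_1 ≠ μ_2 (Welch's two-sample t-test, two-sided).
t = (x̄_1 − x̄_2)/√(s_1²/n_1 + s_2²/n_2) = (92 − 96.1)/√(21.1²/18 + 7.33²/14) = -0.77
Welch–Satterthwaite df ≈ 21.99
Two-sided p-value ≈ 0.4512
Since p ≈ 0.4512 > α = 0.01, fail to reject H0; the data do not provide sufficient evidence against H0.

-0.77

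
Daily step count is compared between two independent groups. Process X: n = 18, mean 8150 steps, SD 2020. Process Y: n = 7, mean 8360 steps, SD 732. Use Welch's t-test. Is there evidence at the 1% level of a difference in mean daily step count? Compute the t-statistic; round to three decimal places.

-0.381

Let group 1 = process X, group 2 = process Y. H0: μ_1 = μ_2; H1: μ_1 ≠ μ_2 (Welch's two-sample t-test, two-sided).
t = (x̄_1 − x̄_2)/√(s_1²/n_1 + s_2²/n_2) = (8150 − 8360)/√(2020²/18 + 732²/7) = -0.381
Welch–Satterthwaite df ≈ 22.99
Two-sided p-value ≈ 0.7064
Since p ≈ 0.7064 > α = 0.01, fail to reject H0; the data do not provide sufficient evidence against H0.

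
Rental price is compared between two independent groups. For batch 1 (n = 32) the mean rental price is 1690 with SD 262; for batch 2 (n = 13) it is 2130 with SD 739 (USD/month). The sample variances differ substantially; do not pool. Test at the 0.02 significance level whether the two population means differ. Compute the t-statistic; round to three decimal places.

-2.094

Let group 1 = batch 1, group 2 = batch 2. H0: μ_1 = μ_2; H1: μ_1 ≠ μ_2 (Welch's two-sample t-test, two-sided).
t = (x̄_1 − x̄_2)/√(s_1²/n_1 + s_2²/n_2) = (1690 − 2130)/√(262²/32 + 739²/13) = -2.094
Welch–Satterthwaite df ≈ 13.24
Two-sided p-value ≈ 0.056
Since p ≈ 0.056 > α = 0.02, fail to reject H0; the data do not provide sufficient evidence against H0.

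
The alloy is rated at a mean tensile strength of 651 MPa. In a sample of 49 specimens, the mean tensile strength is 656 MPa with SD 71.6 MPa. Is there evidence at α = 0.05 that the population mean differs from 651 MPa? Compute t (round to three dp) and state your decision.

H0: μ = 651; H1: μ ≠ 651 (one-sample t-test, two-sided).
t = (x̄ − μ₀)/(s/√n) = (656 − 651)/(71.6/√49) = 0.489
df = n − 1 = 48
Two-sided p-value ≈ 0.6272
Since p ≈ 0.6272 > α = 0.05, fail to reject H0; the data do not provide sufficient evidence against H0.

t = 0.489; fail to reject H0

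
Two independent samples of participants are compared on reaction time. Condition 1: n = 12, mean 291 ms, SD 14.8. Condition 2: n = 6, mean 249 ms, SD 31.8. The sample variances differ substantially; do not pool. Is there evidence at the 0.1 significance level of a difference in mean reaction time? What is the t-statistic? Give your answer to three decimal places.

Let group 1 = condition 1, group 2 = condition 2. H0: μ_1 = μ_2; H1: μ_1 ≠ μ_2 (Welch's two-sample t-test, two-sided).
t = (x̄_1 − x̄_2)/√(s_1²/n_1 + s_2²/n_2) = (291 − 249)/√(14.8²/12 + 31.8²/6) = 3.073
Welch–Satterthwaite df ≈ 6.11
Two-sided p-value ≈ 0.021
Since p ≈ 0.021 < α = 0.1, reject H0; the data support H1.

3.073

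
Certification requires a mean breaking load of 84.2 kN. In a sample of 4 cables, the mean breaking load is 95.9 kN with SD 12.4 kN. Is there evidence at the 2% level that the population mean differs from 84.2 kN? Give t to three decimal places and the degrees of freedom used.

H0: μ = 84.2; H1: μ ≠ 84.2 (one-sample t-test, two-sided).
t = (x̄ − μ₀)/(s/√n) = (95.9 − 84.2)/(12.4/√4) = 1.887
df = n − 1 = 3
Two-sided p-value ≈ 0.156
Since p ≈ 0.156 > α = 0.02, fail to reject H0; the evidence is not statistically significant.

t = 1.887, df = 3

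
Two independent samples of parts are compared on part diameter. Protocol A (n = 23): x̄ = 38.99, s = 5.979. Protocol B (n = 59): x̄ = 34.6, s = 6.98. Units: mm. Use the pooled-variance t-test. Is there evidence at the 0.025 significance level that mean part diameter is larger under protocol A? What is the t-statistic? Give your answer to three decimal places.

Let group 1 = protocol A, group 2 = protocol B. H0: μ_1 = μ_2; H1: μ_1 > μ_2 (two-sample pooled-variance t-test, right-tailed).
s_p² = [(23−1)·5.979² + (59−1)·6.98²]/(23+59−2) = 45.1531
t = (38.99 − 34.6)/√[45.1531·(1/23 + 1/59)] = 2.658
df = n₁ + n₂ − 2 = 80
p-value = P(T ≥ 2.658) ≈ 0.005
Since p ≈ 0.005 < α = 0.025, reject H0; the data support H1.

2.658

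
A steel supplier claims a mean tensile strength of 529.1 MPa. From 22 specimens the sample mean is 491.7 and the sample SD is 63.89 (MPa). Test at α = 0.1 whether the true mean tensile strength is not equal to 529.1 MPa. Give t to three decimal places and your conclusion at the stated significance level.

H0: μ = 529.1; H1: μ ≠ 529.1 (one-sample t-test, two-sided).
t = (x̄ − μ₀)/(s/√n) = (491.7 − 529.1)/(63.89/√22) = -2.746
df = n − 1 = 21
Two-sided p-value ≈ 0.0121
Since p ≈ 0.0121 < α = 0.1, reject H0; the data support H1.

t = -2.746; reject H0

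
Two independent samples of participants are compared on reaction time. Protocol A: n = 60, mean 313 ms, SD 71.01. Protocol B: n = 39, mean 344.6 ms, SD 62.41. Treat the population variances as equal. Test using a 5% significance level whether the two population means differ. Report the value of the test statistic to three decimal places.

-2.267

Let group 1 = protocol A, group 2 = protocol B. H0: μ_1 = μ_2; H1: μ_1 ≠ μ_2 (two-sample pooled-variance t-test, two-sided).
s_p² = [(60−1)·71.01² + (39−1)·62.41²]/(60+39−2) = 4592.92
t = (313 − 344.6)/√[4592.92·(1/60 + 1/39)] = -2.267
df = n₁ + n₂ − 2 = 97
Two-sided p-value ≈ 0.026
Since p ≈ 0.026 < α = 0.05, reject H0; the data support H1.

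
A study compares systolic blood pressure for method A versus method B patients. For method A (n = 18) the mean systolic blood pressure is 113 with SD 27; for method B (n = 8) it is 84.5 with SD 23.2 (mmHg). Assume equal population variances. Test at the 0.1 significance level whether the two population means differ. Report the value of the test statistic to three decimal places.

2.585

Let group 1 = method A, group 2 = method B. H0: μ_1 = μ_2; H1: μ_1 ≠ μ_2 (two-sample pooled-variance t-test, two-sided).
s_p² = [(18−1)·27² + (8−1)·23.2²]/(18+8−2) = 673.362
t = (113 − 84.5)/√[673.362·(1/18 + 1/8)] = 2.585
df = n₁ + n₂ − 2 = 24
Two-sided p-value ≈ 0.0163
Since p ≈ 0.0163 < α = 0.1, reject H0; the evidence is statistically significant.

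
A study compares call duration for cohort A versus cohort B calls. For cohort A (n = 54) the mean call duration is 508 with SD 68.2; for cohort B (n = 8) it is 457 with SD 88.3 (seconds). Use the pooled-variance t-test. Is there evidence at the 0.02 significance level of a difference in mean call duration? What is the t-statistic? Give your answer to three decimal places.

1.900

Let group 1 = cohort A, group 2 = cohort B. H0: μ_1 = μ_2; H1: μ_1 ≠ μ_2 (two-sample pooled-variance t-test, two-sided).
s_p² = [(54−1)·68.2² + (8−1)·88.3²]/(54+8−2) = 5018.23
t = (508 − 457)/√[5018.23·(1/54 + 1/8)] = 1.900
df = n₁ + n₂ − 2 = 60
Two-sided p-value ≈ 0.062
Since p ≈ 0.062 > α = 0.02, fail to reject H0; the data do not provide sufficient evidence against H0.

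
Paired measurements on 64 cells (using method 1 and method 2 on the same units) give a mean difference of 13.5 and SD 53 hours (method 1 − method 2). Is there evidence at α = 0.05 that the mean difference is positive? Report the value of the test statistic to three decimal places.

2.038

H0: μ_d = 0; H1: μ_d > 0 (paired t-test on the differences, right-tailed).
t = d̄/(s_d/√n) = 13.5/(53/√64) = 2.038
df = n − 1 = 63
p-value = P(T ≥ 2.038) ≈ 0.023
Since p ≈ 0.023 < α = 0.05, reject H0; the evidence is statistically significant.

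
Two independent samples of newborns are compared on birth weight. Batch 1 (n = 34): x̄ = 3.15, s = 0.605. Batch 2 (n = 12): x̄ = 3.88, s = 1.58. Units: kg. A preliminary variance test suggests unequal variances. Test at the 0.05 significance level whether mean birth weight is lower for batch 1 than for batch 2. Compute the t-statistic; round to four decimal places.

-1.5606

Let group 1 = batch 1, group 2 = batch 2. H0: μ_1 = μ_2; H1: μ_1 < μ_2 (Welch's two-sample t-test, left-tailed).
t = (x̄_1 − x̄_2)/√(s_1²/n_1 + s_2²/n_2) = (3.15 − 3.88)/√(0.605²/34 + 1.58²/12) = -1.5606
Welch–Satterthwaite df ≈ 12.16
p-value = P(T ≤ -1.5606) ≈ 0.0721
Since p ≈ 0.0721 > α = 0.05, fail to reject H0; the evidence is not statistically significant.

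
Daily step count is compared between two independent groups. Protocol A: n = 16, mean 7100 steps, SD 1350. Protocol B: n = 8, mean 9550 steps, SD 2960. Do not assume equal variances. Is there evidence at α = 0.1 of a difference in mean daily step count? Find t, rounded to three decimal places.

-2.228

Let group 1 = protocol A, group 2 = protocol B. H0: μ_1 = μ_2; H1: μ_1 ≠ μ_2 (Welch's two-sample t-test, two-sided).
t = (x̄_1 − x̄_2)/√(s_1²/n_1 + s_2²/n_2) = (7100 − 9550)/√(1350²/16 + 2960²/8) = -2.228
Welch–Satterthwaite df ≈ 8.49
Two-sided p-value ≈ 0.0546
Since p ≈ 0.0546 < α = 0.1, reject H0; the evidence is statistically significant.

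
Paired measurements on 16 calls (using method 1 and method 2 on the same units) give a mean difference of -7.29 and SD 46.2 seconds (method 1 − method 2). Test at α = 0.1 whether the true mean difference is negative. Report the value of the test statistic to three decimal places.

-0.631

H0: μ_d = 0; H1: μ_d < 0 (paired t-test on the differences, left-tailed).
t = d̄/(s_d/√n) = -7.29/(46.2/√16) = -0.631
df = n − 1 = 15
p-value = P(T ≤ -0.631) ≈ 0.269
Since p ≈ 0.269 > α = 0.1, fail to reject H0; the data do not provide sufficient evidence against H0.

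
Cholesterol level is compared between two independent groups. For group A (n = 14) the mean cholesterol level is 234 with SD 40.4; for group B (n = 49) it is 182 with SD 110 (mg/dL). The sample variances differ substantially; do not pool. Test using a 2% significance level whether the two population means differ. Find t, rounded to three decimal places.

2.727

Let group 1 = group A, group 2 = group B. H0: μ_1 = μ_2; H1: μ_1 ≠ μ_2 (Welch's two-sample t-test, two-sided).
t = (x̄_1 − x̄_2)/√(s_1²/n_1 + s_2²/n_2) = (234 − 182)/√(40.4²/14 + 110²/49) = 2.727
Welch–Satterthwaite df ≈ 57.06
Two-sided p-value ≈ 0.0085
Since p ≈ 0.0085 < α = 0.02, reject H0; the evidence is statistically significant.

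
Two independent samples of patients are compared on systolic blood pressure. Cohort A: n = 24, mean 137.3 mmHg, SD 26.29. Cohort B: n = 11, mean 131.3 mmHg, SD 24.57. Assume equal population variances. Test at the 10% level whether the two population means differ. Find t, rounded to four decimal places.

0.6392

Let group 1 = cohort A, group 2 = cohort B. H0: μ_1 = μ_2; H1: μ_1 ≠ μ_2 (two-sample pooled-variance t-test, two-sided).
s_p² = [(24−1)·26.29² + (11−1)·24.57²]/(24+11−2) = 664.655
t = (137.3 − 131.3)/√[664.655·(1/24 + 1/11)] = 0.6392
df = n₁ + n₂ − 2 = 33
Two-sided p-value ≈ 0.527
Since p ≈ 0.527 > α = 0.1, fail to reject H0; the data do not provide sufficient evidence against H0.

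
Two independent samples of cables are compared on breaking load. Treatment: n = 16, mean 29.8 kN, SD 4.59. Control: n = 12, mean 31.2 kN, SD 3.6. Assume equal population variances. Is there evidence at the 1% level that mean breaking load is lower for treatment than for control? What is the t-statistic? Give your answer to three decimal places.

Let group 1 = treatment, group 2 = control. H0: μ_1 = μ_2; H1: μ_1 < μ_2 (two-sample pooled-variance t-test, left-tailed).
s_p² = [(16−1)·4.59² + (12−1)·3.6²]/(16+12−2) = 17.6377
t = (29.8 − 31.2)/√[17.6377·(1/16 + 1/12)] = -0.873
df = n₁ + n₂ − 2 = 26
p-value = P(T ≤ -0.873) ≈ 0.195
Since p ≈ 0.195 > α = 0.01, fail to reject H0; the data do not provide sufficient evidence against H0.

-0.873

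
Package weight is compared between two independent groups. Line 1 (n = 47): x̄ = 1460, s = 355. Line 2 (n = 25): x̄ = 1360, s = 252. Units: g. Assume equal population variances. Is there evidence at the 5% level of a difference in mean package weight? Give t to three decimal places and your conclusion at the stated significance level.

Let group 1 = line 1, group 2 = line 2. H0: μ_1 = μ_2; H1: μ_1 ≠ μ_2 (two-sample pooled-variance t-test, two-sided).
s_p² = [(47−1)·355² + (25−1)·252²]/(47+25−2) = 104589
t = (1460 − 1360)/√[104589·(1/47 + 1/25)] = 1.249
df = n₁ + n₂ − 2 = 70
Two-sided p-value ≈ 0.216
Since p ≈ 0.216 > α = 0.05, fail to reject H0; the evidence is not statistically significant.

t = 1.249; fail to reject H0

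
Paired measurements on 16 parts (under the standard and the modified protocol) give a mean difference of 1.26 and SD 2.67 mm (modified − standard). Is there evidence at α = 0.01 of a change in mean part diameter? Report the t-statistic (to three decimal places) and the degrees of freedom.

t = 1.888, df = 15

H0: μ_d = 0; H1: μ_d ≠ 0 (paired t-test on the differences, two-sided).
t = d̄/(s_d/√n) = 1.26/(2.67/√16) = 1.888
df = n − 1 = 15
Two-sided p-value ≈ 0.079
Since p ≈ 0.079 > α = 0.01, fail to reject H0; the data do not provide sufficient evidence against H0.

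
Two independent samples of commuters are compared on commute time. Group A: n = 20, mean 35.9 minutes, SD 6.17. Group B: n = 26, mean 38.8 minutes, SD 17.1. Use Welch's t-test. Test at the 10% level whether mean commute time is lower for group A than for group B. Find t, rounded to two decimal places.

Let group 1 = group A, group 2 = group B. H0: μ_1 = μ_2; H1: μ_1 < μ_2 (Welch's two-sample t-test, left-tailed).
t = (x̄_1 − x̄_2)/√(s_1²/n_1 + s_2²/n_2) = (35.9 − 38.8)/√(6.17²/20 + 17.1²/26) = -0.80
Welch–Satterthwaite df ≈ 32.94
p-value = P(T ≤ -0.80) ≈ 0.215
Since p ≈ 0.215 > α = 0.1, fail to reject H0; the evidence is not statistically significant.

-0.80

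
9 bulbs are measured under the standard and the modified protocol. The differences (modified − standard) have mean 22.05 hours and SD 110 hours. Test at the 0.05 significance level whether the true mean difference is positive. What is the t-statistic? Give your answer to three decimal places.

0.601

H0: μ_d = 0; H1: μ_d > 0 (paired t-test on the differences, right-tailed).
t = d̄/(s_d/√n) = 22.05/(110/√9) = 0.601
df = n − 1 = 8
p-value = P(T ≥ 0.601) ≈ 0.2821
Since p ≈ 0.2821 > α = 0.05, fail to reject H0; the data do not provide sufficient evidence against H0.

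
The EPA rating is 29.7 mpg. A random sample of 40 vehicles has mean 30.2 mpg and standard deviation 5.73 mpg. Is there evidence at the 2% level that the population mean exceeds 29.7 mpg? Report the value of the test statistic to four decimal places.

0.5519

H0: μ = 29.7; H1: μ > 29.7 (one-sample t-test, right-tailed).
t = (x̄ − μ₀)/(s/√n) = (30.2 − 29.7)/(5.73/√40) = 0.5519
df = n − 1 = 39
p-value = P(T ≥ 0.5519) ≈ 0.2921
Since p ≈ 0.2921 > α = 0.02, fail to reject H0; the data do not provide sufficient evidence against H0.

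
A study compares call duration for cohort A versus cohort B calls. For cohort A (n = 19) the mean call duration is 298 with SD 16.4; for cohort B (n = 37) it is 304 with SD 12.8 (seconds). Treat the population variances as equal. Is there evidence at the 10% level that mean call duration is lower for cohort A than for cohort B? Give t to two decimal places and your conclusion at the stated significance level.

Let group 1 = cohort A, group 2 = cohort B. H0: μ_1 = μ_2; H1: μ_1 < μ_2 (two-sample pooled-variance t-test, left-tailed).
s_p² = [(19−1)·16.4² + (37−1)·12.8²]/(19+37−2) = 198.88
t = (298 − 304)/√[198.88·(1/19 + 1/37)] = -1.51
df = n₁ + n₂ − 2 = 54
p-value = P(T ≤ -1.51) ≈ 0.0688
Since p ≈ 0.0688 < α = 0.1, reject H0; the evidence is statistically significant.

t = -1.51; reject H0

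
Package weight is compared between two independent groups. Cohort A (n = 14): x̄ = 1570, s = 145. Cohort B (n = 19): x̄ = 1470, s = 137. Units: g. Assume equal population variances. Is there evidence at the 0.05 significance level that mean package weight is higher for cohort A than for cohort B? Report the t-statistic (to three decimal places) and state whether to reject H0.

t = 2.022; reject H0

Let group 1 = cohort A, group 2 = cohort B. H0: μ_1 = μ_2; H1: μ_1 > μ_2 (two-sample pooled-variance t-test, right-tailed).
s_p² = [(14−1)·145² + (19−1)·137²]/(14+19−2) = 19715.1
t = (1570 − 1470)/√[19715.1·(1/14 + 1/19)] = 2.022
df = n₁ + n₂ − 2 = 31
p-value = P(T ≥ 2.022) ≈ 0.026
Since p ≈ 0.026 < α = 0.05, reject H0; the evidence is statistically significant.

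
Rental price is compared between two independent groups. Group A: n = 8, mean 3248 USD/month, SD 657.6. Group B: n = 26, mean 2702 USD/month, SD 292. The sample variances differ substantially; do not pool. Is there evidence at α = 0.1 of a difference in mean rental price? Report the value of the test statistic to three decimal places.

Let group 1 = group A, group 2 = group B. H0: μ_1 = μ_2; H1: μ_1 ≠ μ_2 (Welch's two-sample t-test, two-sided).
t = (x̄_1 − x̄_2)/√(s_1²/n_1 + s_2²/n_2) = (3248 − 2702)/√(657.6²/8 + 292²/26) = 2.280
Welch–Satterthwaite df ≈ 7.87
Two-sided p-value ≈ 0.0526
Since p ≈ 0.0526 < α = 0.1, reject H0; the data support H1.

2.280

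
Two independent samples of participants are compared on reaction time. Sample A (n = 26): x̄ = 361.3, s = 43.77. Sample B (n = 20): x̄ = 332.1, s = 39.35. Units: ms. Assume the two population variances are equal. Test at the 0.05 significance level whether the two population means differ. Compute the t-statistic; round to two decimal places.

Let group 1 = sample A, group 2 = sample B. H0: μ_1 = μ_2; H1: μ_1 ≠ μ_2 (two-sample pooled-variance t-test, two-sided).
s_p² = [(26−1)·43.77² + (20−1)·39.35²]/(26+20−2) = 1757.17
t = (361.3 − 332.1)/√[1757.17·(1/26 + 1/20)] = 2.34
df = n₁ + n₂ − 2 = 44
Two-sided p-value ≈ 0.024
Since p ≈ 0.024 < α = 0.05, reject H0; the evidence is statistically significant.

2.34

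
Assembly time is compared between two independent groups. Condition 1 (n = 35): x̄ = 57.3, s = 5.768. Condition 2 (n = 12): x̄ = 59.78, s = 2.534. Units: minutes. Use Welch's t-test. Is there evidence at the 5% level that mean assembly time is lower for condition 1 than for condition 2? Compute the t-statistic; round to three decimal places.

Let group 1 = condition 1, group 2 = condition 2. H0: μ_1 = μ_2; H1: μ_1 < μ_2 (Welch's two-sample t-test, left-tailed).
t = (x̄_1 − x̄_2)/√(s_1²/n_1 + s_2²/n_2) = (57.3 − 59.78)/√(5.768²/35 + 2.534²/12) = -2.035
Welch–Satterthwaite df ≈ 41.96
p-value = P(T ≤ -2.035) ≈ 0.024
Since p ≈ 0.024 < α = 0.05, reject H0; the evidence is statistically significant.

-2.035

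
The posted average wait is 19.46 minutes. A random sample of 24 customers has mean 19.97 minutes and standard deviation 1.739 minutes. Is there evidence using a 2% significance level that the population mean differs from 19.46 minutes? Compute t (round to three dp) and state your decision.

H0: μ = 19.46; H1: μ ≠ 19.46 (one-sample t-test, two-sided).
t = (x̄ − μ₀)/(s/√n) = (19.97 − 19.46)/(1.739/√24) = 1.437
df = n − 1 = 23
Two-sided p-value ≈ 0.164
Since p ≈ 0.164 > α = 0.02, fail to reject H0; the evidence is not statistically significant.

t = 1.437; fail to reject H0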